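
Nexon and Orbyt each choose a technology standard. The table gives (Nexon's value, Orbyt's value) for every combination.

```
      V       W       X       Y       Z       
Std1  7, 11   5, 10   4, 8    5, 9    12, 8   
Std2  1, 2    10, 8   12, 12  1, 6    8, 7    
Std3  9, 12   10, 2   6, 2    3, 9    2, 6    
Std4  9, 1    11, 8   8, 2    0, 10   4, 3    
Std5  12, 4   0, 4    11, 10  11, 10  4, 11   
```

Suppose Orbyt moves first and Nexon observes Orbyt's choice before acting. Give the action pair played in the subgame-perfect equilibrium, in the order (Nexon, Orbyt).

(Std2, X)

Solve by backward induction (Orbyt leads).
- V → Nexon plays Std5 (best of 7, 1, 9, 9, 12); Orbyt gets 4.
- W → Nexon plays Std4 (best of 5, 10, 10, 11, 0); Orbyt gets 8.
- X → Nexon plays Std2 (best of 4, 12, 6, 8, 11); Orbyt gets 12.
- Y → Nexon plays Std5 (best of 5, 1, 3, 0, 11); Orbyt gets 10.
- Z → Nexon plays Std1 (best of 12, 8, 2, 4, 4); Orbyt gets 8.
Maximizing over 4, 8, 12, 10, 8, Orbyt chooses X. Subgame-perfect outcome: (Std2, X) with payoffs (12, 12).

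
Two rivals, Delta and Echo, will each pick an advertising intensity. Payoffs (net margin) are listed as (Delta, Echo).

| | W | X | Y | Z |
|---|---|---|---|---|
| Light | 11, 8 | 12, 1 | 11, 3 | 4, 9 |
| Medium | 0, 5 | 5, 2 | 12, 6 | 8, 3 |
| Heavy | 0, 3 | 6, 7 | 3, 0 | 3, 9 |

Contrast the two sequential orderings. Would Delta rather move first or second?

If Delta leads: Echo's best replies are Light→Z, Medium→Y, Heavy→Z; Delta's induced payoffs 4, 12, 3; outcome (Medium, Y), payoffs (12, 6).
If Echo leads: Delta's best replies are W→Light, X→Light, Y→Medium, Z→Medium; Echo's induced payoffs 8, 1, 6, 3; outcome (Light, W), payoffs (11, 8).
Delta gets 12 moving first and 11 moving second, so Delta prefers to move first.

first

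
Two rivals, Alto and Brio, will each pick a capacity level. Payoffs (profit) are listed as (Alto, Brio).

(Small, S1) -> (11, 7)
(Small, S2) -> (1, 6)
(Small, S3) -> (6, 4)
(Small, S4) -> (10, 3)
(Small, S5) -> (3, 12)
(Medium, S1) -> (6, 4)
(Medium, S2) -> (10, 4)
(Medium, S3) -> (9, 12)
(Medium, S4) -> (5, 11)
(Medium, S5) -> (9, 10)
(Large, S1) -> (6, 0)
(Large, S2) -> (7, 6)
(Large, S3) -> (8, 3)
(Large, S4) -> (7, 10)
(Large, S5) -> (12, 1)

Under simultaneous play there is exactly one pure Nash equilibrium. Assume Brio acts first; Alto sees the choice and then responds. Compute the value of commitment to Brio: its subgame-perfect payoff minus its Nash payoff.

0

Alto best-responds to each possible Brio move:
- S1 → Alto plays Small (best of 11, 6, 6); Brio gets 7.
- S2 → Alto plays Medium (best of 1, 10, 7); Brio gets 4.
- S3 → Alto plays Medium (best of 6, 9, 8); Brio gets 12.
- S4 → Alto plays Small (best of 10, 5, 7); Brio gets 3.
- S5 → Alto plays Large (best of 3, 9, 12); Brio gets 1.
Brio's induced payoffs are 7, 4, 12, 3, 1, so Brio commits to S3. Subgame-perfect outcome: (Medium, S3) with payoffs (9, 12).
Under simultaneous play:
Alto's best replies: S1→Small; S2→Medium; S3→Medium; S4→Small; S5→Large.
Brio's best replies: Small→S5; Medium→S3; Large→S4.
Only (Medium, S3) has each player best-responding; Nash payoffs (9, 12).
Brio's commitment gain: 12 − 12 = 0.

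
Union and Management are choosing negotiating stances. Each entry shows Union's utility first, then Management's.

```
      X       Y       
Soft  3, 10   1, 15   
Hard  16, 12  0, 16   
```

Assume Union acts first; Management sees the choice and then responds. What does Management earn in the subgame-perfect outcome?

15

Work backward from Management's decision.
- Soft → Management plays Y (best of 10, 15); Union gets 1.
- Hard → Management plays Y (best of 12, 16); Union gets 0.
Union's induced payoffs are 1, 0, so Union commits to Soft. Subgame-perfect outcome: (Soft, Y) with payoffs (1, 15).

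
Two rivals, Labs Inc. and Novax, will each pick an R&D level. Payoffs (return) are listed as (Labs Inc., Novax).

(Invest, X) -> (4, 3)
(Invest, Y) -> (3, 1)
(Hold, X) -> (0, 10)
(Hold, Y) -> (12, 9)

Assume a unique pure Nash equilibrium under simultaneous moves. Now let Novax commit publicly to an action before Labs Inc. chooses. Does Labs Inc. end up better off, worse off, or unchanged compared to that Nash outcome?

better off

Work backward from Labs Inc.'s decision.
- X → Labs Inc. plays Invest (best of 4, 0); Novax gets 3.
- Y → Labs Inc. plays Hold (best of 3, 12); Novax gets 9.
Novax's induced payoffs are 3, 9, so Novax commits to Y. Subgame-perfect outcome: (Hold, Y) with payoffs (12, 9).
For the simultaneous game, intersect best replies.
Labs Inc.'s best replies: X→Invest; Y→Hold.
Novax's best replies: Invest→X; Hold→X.
Only (Invest, X) has each player best-responding; Nash payoffs (4, 3).
Labs Inc. earns 12 sequentially versus 4 at the Nash outcome: better off.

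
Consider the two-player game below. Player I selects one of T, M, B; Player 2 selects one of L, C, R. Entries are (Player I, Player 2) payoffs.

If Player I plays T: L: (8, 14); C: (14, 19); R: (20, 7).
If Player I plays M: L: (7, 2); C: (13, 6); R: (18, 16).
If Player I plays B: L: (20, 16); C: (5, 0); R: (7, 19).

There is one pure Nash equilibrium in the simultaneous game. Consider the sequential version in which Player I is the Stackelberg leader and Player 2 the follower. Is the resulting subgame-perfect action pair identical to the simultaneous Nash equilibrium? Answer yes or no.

Backward induction with Player I moving first.
- T: Player 2 compares 14, 19, 7 and picks C; Player I would get 14.
- M: Player 2 compares 2, 6, 16 and picks R; Player I would get 18.
- B: Player 2 compares 16, 0, 19 and picks R; Player I would get 7.
Among 14, 18, 7, the best is 18 at M. Subgame-perfect outcome: (M, R) with payoffs (18, 16).
Now find the simultaneous Nash equilibrium.
Player I's best replies: L→B; C→T; R→T.
Player 2's best replies: T→C; M→R; B→R.
The unique mutual best reply is (T, C), giving (14, 19).
Sequential outcome (M, R) differs from the Nash profile (T, C).

no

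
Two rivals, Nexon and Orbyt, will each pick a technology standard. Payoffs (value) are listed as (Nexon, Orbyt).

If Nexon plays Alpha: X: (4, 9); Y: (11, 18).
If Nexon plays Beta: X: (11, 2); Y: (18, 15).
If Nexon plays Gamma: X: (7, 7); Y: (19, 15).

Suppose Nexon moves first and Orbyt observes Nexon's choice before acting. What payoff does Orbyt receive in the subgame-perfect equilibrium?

15

Solve by backward induction (Nexon leads).
- Alpha → Orbyt plays Y (best of 9, 18); Nexon gets 11.
- Beta → Orbyt plays Y (best of 2, 15); Nexon gets 18.
- Gamma → Orbyt plays Y (best of 7, 15); Nexon gets 19.
Nexon's induced payoffs are 11, 18, 19, so Nexon commits to Gamma. Subgame-perfect outcome: (Gamma, Y) with payoffs (19, 15).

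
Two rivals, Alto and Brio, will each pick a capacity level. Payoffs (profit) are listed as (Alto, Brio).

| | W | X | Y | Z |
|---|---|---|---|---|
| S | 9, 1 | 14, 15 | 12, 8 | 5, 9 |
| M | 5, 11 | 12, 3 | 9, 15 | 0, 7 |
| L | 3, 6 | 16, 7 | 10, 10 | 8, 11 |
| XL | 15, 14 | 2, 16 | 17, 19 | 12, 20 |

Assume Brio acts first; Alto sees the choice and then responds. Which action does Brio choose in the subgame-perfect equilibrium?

Z

Solve by backward induction (Brio leads).
- W: Alto compares 9, 5, 3, 15 and picks XL; Brio would get 14.
- X: Alto compares 14, 12, 16, 2 and picks L; Brio would get 7.
- Y: Alto compares 12, 9, 10, 17 and picks XL; Brio would get 19.
- Z: Alto compares 5, 0, 8, 12 and picks XL; Brio would get 20.
Brio's induced payoffs are 14, 7, 19, 20, so Brio commits to Z. Subgame-perfect outcome: (XL, Z) with payoffs (12, 20).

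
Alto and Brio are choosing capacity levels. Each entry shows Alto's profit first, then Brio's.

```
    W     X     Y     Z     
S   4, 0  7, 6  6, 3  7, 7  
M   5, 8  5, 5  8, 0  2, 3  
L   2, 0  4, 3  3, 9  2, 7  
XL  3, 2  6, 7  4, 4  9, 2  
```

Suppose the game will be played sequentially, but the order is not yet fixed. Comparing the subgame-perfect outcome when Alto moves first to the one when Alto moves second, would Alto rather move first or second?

If Alto leads: Brio's best replies are S→Z, M→W, L→Y, XL→X; Alto's induced payoffs 7, 5, 3, 6; outcome (S, Z), payoffs (7, 7).
If Brio leads: Alto's best replies are W→M, X→S, Y→M, Z→XL; Brio's induced payoffs 8, 6, 0, 2; outcome (M, W), payoffs (5, 8).
Alto gets 7 moving first and 5 moving second, so Alto prefers to move first.

first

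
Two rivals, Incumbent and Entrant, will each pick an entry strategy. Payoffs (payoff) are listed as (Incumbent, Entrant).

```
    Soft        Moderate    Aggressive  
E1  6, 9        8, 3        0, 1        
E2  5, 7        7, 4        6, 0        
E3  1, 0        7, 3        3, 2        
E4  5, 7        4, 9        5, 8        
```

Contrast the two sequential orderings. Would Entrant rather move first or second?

first

If Incumbent leads: Entrant's best replies are E1→Soft, E2→Soft, E3→Moderate, E4→Moderate; Incumbent's induced payoffs 6, 5, 7, 4; outcome (E3, Moderate), payoffs (7, 3).
If Entrant leads: Incumbent's best replies are Soft→E1, Moderate→E1, Aggressive→E2; Entrant's induced payoffs 9, 3, 0; outcome (E1, Soft), payoffs (6, 9).
Entrant gets 9 moving first and 3 moving second, so Entrant prefers to move first.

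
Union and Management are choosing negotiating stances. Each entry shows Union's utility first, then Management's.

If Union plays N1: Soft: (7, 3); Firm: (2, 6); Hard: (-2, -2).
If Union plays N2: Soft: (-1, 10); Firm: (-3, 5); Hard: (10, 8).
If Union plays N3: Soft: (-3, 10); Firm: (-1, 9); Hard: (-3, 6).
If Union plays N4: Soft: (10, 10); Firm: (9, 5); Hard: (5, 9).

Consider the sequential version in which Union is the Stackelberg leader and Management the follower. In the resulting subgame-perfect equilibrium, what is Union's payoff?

10

Work backward from Management's decision.
- N1: BR = Firm, leader payoff 2.
- N2: BR = Soft, leader payoff -1.
- N3: BR = Soft, leader payoff -3.
- N4: BR = Soft, leader payoff 10.
Union's induced payoffs are 2, -1, -3, 10, so Union commits to N4. Subgame-perfect outcome: (N4, Soft) with payoffs (10, 10).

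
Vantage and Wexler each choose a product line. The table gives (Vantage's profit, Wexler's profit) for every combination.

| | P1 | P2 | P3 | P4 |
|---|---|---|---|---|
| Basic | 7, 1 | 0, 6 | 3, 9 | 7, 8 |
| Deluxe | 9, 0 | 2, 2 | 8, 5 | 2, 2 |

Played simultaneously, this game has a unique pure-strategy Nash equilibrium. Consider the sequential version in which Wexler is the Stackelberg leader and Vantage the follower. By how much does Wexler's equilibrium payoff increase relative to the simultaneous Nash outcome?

Work backward from Vantage's decision.
- P1: Vantage compares 7, 9 and picks Deluxe; Wexler would get 0.
- P2: Vantage compares 0, 2 and picks Deluxe; Wexler would get 2.
- P3: Vantage compares 3, 8 and picks Deluxe; Wexler would get 5.
- P4: Vantage compares 7, 2 and picks Basic; Wexler would get 8.
Maximizing over 0, 2, 5, 8, Wexler chooses P4. Subgame-perfect outcome: (Basic, P4) with payoffs (7, 8).
Under simultaneous play:
Vantage's best replies: P1→Deluxe; P2→Deluxe; P3→Deluxe; P4→Basic.
Wexler's best replies: Basic→P3; Deluxe→P3.
The unique mutual best reply is (Deluxe, P3), giving (8, 5).
Wexler's commitment gain: 8 − 5 = 3.

3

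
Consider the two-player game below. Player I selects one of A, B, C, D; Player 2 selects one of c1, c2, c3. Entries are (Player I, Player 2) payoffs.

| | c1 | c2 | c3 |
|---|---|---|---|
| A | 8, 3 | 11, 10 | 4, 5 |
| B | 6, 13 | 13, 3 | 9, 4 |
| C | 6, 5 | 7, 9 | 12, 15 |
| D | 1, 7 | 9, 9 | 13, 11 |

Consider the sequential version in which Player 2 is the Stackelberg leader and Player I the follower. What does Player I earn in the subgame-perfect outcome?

13

Backward induction with Player 2 moving first.
- c1: BR = A, leader payoff 3.
- c2: BR = B, leader payoff 3.
- c3: BR = D, leader payoff 11.
Maximizing over 3, 3, 11, Player 2 chooses c3. Subgame-perfect outcome: (D, c3) with payoffs (13, 11).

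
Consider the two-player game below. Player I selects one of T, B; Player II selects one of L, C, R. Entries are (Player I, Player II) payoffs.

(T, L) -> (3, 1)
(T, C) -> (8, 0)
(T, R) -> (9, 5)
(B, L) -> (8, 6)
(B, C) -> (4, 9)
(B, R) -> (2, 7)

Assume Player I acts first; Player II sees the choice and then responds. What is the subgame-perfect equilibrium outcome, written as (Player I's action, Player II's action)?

(T, R)

Backward induction with Player I moving first.
- T → Player II plays R (best of 1, 0, 5); Player I gets 9.
- B → Player II plays C (best of 6, 9, 7); Player I gets 4.
Player I's induced payoffs are 9, 4, so Player I commits to T. Subgame-perfect outcome: (T, R) with payoffs (9, 5).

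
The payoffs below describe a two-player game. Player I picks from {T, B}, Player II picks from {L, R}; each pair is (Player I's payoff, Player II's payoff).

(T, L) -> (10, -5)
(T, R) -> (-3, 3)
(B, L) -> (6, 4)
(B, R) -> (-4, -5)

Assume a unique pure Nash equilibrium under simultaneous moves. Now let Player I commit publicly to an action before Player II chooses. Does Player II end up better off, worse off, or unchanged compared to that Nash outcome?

Solve by backward induction (Player I leads).
- T → Player II plays R (best of -5, 3); Player I gets -3.
- B → Player II plays L (best of 4, -5); Player I gets 6.
Maximizing over -3, 6, Player I chooses B. Subgame-perfect outcome: (B, L) with payoffs (6, 4).
For the simultaneous game, intersect best replies.
Player I's best replies: L→T; R→T.
Player II's best replies: T→R; B→L.
The unique mutual best reply is (T, R), giving (-3, 3).
Player II earns 4 sequentially versus 3 at the Nash outcome: better off.

better off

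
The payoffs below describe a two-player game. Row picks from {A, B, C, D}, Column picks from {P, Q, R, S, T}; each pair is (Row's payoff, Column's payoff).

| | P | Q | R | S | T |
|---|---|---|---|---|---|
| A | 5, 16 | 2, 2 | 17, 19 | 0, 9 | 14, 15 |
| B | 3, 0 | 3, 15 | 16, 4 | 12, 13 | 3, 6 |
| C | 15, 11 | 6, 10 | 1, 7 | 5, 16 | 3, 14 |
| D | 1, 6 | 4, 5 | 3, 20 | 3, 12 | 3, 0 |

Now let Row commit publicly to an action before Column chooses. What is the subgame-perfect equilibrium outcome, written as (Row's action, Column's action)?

Backward induction with Row moving first.
- A: Column compares 16, 2, 19, 9, 15 and picks R; Row would get 17.
- B: Column compares 0, 15, 4, 13, 6 and picks Q; Row would get 3.
- C: Column compares 11, 10, 7, 16, 14 and picks S; Row would get 5.
- D: Column compares 6, 5, 20, 12, 0 and picks R; Row would get 3.
Maximizing over 17, 3, 5, 3, Row chooses A. Subgame-perfect outcome: (A, R) with payoffs (17, 19).

(A, R)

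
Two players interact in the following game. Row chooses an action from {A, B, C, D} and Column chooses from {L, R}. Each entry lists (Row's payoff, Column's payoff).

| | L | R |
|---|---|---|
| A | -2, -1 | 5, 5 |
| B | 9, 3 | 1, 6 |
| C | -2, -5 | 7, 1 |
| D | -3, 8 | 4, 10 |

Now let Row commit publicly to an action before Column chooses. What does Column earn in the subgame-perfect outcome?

Work backward from Column's decision.
- A → Column plays R (best of -1, 5); Row gets 5.
- B → Column plays R (best of 3, 6); Row gets 1.
- C → Column plays R (best of -5, 1); Row gets 7.
- D → Column plays R (best of 8, 10); Row gets 4.
Row's induced payoffs are 5, 1, 7, 4, so Row commits to C. Subgame-perfect outcome: (C, R) with payoffs (7, 1).

1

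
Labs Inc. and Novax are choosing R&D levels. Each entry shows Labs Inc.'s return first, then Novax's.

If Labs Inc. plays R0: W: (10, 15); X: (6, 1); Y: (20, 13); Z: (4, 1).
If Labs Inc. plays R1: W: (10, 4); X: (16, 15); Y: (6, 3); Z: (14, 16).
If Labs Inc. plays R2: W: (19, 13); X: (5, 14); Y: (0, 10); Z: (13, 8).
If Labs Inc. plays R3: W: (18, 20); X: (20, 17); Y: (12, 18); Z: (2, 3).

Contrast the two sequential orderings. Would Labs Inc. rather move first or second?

If Labs Inc. leads: Novax's best replies are R0→W, R1→Z, R2→X, R3→W; Labs Inc.'s induced payoffs 10, 14, 5, 18; outcome (R3, W), payoffs (18, 20).
If Novax leads: Labs Inc.'s best replies are W→R2, X→R3, Y→R0, Z→R1; Novax's induced payoffs 13, 17, 13, 16; outcome (R3, X), payoffs (20, 17).
Labs Inc. gets 18 moving first and 20 moving second, so Labs Inc. prefers to move second.

second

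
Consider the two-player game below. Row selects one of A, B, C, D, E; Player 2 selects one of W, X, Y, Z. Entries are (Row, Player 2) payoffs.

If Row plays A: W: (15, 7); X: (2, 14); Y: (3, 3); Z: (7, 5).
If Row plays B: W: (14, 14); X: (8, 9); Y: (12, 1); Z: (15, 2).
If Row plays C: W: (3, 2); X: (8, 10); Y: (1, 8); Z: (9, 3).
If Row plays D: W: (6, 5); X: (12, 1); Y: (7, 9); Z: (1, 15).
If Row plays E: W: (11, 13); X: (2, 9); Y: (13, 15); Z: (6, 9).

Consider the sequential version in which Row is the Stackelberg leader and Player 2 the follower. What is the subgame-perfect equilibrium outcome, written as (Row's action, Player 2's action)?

(B, W)

Work backward from Player 2's decision.
- A: BR = X, leader payoff 2.
- B: BR = W, leader payoff 14.
- C: BR = X, leader payoff 8.
- D: BR = Z, leader payoff 1.
- E: BR = Y, leader payoff 13.
Maximizing over 2, 14, 8, 1, 13, Row chooses B. Subgame-perfect outcome: (B, W) with payoffs (14, 14).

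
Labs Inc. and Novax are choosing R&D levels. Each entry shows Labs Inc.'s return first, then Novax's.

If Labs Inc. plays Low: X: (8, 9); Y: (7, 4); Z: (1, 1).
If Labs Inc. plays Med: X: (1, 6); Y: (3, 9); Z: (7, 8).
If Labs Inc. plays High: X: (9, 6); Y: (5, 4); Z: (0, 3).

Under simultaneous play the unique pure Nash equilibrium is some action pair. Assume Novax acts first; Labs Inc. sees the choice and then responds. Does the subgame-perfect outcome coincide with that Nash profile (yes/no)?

no

Solve by backward induction (Novax leads).
- X → Labs Inc. plays High (best of 8, 1, 9); Novax gets 6.
- Y → Labs Inc. plays Low (best of 7, 3, 5); Novax gets 4.
- Z → Labs Inc. plays Med (best of 1, 7, 0); Novax gets 8.
Novax's induced payoffs are 6, 4, 8, so Novax commits to Z. Subgame-perfect outcome: (Med, Z) with payoffs (7, 8).
For the simultaneous game, intersect best replies.
Labs Inc.'s best replies: X→High; Y→Low; Z→Med.
Novax's best replies: Low→X; Med→Y; High→X.
Only (High, X) has each player best-responding; Nash payoffs (9, 6).
Sequential outcome (Med, Z) differs from the Nash profile (High, X).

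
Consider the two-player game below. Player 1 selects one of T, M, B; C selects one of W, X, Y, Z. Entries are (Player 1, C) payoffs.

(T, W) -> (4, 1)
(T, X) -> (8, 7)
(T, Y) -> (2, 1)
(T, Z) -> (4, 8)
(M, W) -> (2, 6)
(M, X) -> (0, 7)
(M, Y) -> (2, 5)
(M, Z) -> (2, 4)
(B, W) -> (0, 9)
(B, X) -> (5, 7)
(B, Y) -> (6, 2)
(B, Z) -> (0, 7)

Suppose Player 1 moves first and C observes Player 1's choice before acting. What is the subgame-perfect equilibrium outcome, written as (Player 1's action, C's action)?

Work backward from C's decision.
- T: BR = Z, leader payoff 4.
- M: BR = X, leader payoff 0.
- B: BR = W, leader payoff 0.
Among 4, 0, 0, the best is 4 at T. Subgame-perfect outcome: (T, Z) with payoffs (4, 8).

(T, Z)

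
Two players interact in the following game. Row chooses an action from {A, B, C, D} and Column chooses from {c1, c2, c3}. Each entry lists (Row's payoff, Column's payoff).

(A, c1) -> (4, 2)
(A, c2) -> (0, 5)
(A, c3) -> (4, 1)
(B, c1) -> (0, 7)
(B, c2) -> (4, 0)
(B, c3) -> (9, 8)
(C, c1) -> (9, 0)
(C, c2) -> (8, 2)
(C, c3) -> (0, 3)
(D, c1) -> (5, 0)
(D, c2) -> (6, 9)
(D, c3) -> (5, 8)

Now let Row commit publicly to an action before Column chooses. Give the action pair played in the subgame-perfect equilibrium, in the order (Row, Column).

Backward induction with Row moving first.
- A: BR = c2, leader payoff 0.
- B: BR = c3, leader payoff 9.
- C: BR = c3, leader payoff 0.
- D: BR = c2, leader payoff 6.
Maximizing over 0, 9, 0, 6, Row chooses B. Subgame-perfect outcome: (B, c3) with payoffs (9, 8).

(B, c3)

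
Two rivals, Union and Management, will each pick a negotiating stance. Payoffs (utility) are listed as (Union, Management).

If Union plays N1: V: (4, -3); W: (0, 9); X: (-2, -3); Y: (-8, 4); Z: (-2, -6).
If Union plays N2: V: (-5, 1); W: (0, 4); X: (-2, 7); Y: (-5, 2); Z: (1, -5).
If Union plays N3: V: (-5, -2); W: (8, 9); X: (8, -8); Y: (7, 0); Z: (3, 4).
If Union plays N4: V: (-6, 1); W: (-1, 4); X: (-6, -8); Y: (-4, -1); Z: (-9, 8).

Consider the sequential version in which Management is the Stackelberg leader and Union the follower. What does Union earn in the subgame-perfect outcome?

8

Union best-responds to each possible Management move:
- V: BR = N1, leader payoff -3.
- W: BR = N3, leader payoff 9.
- X: BR = N3, leader payoff -8.
- Y: BR = N3, leader payoff 0.
- Z: BR = N3, leader payoff 4.
Maximizing over -3, 9, -8, 0, 4, Management chooses W. Subgame-perfect outcome: (N3, W) with payoffs (8, 9).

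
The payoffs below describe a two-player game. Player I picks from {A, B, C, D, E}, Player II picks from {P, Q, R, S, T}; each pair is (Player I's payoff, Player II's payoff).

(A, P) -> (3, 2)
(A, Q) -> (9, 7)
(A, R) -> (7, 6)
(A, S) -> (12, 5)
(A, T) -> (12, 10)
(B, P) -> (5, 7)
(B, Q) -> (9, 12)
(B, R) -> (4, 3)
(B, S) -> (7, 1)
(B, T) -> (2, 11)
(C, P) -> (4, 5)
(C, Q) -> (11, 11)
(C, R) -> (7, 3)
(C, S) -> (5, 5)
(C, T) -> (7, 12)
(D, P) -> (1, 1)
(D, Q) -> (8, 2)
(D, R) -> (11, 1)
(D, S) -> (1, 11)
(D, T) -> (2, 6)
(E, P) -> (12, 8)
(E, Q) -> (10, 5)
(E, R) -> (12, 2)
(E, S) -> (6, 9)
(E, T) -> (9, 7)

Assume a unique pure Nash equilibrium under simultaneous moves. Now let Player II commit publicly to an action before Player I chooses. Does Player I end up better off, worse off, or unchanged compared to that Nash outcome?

Work backward from Player I's decision.
- P: BR = E, leader payoff 8.
- Q: BR = C, leader payoff 11.
- R: BR = E, leader payoff 2.
- S: BR = A, leader payoff 5.
- T: BR = A, leader payoff 10.
Maximizing over 8, 11, 2, 5, 10, Player II chooses Q. Subgame-perfect outcome: (C, Q) with payoffs (11, 11).
For the simultaneous game, intersect best replies.
Player I's best replies: P→E; Q→C; R→E; S→A; T→A.
Player II's best replies: A→T; B→Q; C→T; D→S; E→S.
Only (A, T) has each player best-responding; Nash payoffs (12, 10).
Player I earns 11 sequentially versus 12 at the Nash outcome: worse off.

worse off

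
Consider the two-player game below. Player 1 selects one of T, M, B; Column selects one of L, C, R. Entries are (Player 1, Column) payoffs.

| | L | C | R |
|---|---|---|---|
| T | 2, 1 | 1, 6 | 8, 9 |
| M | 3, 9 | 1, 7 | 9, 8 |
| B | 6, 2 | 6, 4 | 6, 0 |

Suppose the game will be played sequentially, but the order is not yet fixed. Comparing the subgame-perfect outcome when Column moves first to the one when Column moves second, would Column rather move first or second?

second

If Player 1 leads: Column's best replies are T→R, M→L, B→C; Player 1's induced payoffs 8, 3, 6; outcome (T, R), payoffs (8, 9).
If Column leads: Player 1's best replies are L→B, C→B, R→M; Column's induced payoffs 2, 4, 8; outcome (M, R), payoffs (9, 8).
Column gets 8 moving first and 9 moving second, so Column prefers to move second.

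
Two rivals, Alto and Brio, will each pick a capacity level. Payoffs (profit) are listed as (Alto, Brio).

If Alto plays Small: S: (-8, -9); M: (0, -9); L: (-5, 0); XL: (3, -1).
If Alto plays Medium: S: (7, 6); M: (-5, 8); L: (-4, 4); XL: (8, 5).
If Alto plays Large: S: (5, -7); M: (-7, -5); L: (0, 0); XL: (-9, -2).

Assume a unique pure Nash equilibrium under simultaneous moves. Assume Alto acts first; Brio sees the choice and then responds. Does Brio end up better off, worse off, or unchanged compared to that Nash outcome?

unchanged

Work backward from Brio's decision.
- Small: Brio compares -9, -9, 0, -1 and picks L; Alto would get -5.
- Medium: Brio compares 6, 8, 4, 5 and picks M; Alto would get -5.
- Large: Brio compares -7, -5, 0, -2 and picks L; Alto would get 0.
Alto's induced payoffs are -5, -5, 0, so Alto commits to Large. Subgame-perfect outcome: (Large, L) with payoffs (0, 0).
Under simultaneous play:
Alto's best replies: S→Medium; M→Small; L→Large; XL→Medium.
Brio's best replies: Small→L; Medium→M; Large→L.
Only (Large, L) has each player best-responding; Nash payoffs (0, 0).
Brio earns 0 sequentially versus 0 at the Nash outcome: unchanged.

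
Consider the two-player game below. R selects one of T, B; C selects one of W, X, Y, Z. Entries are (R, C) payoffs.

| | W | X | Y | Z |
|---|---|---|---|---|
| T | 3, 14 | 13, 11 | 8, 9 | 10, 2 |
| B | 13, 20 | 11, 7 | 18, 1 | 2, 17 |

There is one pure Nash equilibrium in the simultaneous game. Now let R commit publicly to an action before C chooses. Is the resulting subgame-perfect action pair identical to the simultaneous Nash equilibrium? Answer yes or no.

Solve by backward induction (R leads).
- T: BR = W, leader payoff 3.
- B: BR = W, leader payoff 13.
R's induced payoffs are 3, 13, so R commits to B. Subgame-perfect outcome: (B, W) with payoffs (13, 20).
Under simultaneous play:
R's best replies: W→B; X→T; Y→B; Z→T.
C's best replies: T→W; B→W.
The unique mutual best reply is (B, W), giving (13, 20).
Sequential outcome (B, W) coincides with the Nash profile (B, W).

yes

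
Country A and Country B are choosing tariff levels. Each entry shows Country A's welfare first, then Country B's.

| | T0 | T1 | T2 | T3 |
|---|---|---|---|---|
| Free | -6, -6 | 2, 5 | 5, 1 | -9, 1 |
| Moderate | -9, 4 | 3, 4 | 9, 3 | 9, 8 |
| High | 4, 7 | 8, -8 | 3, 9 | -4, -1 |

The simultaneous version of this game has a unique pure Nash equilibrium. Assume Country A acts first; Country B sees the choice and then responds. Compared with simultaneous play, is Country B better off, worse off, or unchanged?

unchanged

Solve by backward induction (Country A leads).
- Free → Country B plays T1 (best of -6, 5, 1, 1); Country A gets 2.
- Moderate → Country B plays T3 (best of 4, 4, 3, 8); Country A gets 9.
- High → Country B plays T2 (best of 7, -8, 9, -1); Country A gets 3.
Maximizing over 2, 9, 3, Country A chooses Moderate. Subgame-perfect outcome: (Moderate, T3) with payoffs (9, 8).
Now find the simultaneous Nash equilibrium.
Country A's best replies: T0→High; T1→High; T2→Moderate; T3→Moderate.
Country B's best replies: Free→T1; Moderate→T3; High→T2.
Only (Moderate, T3) has each player best-responding; Nash payoffs (9, 8).
Country B earns 8 sequentially versus 8 at the Nash outcome: unchanged.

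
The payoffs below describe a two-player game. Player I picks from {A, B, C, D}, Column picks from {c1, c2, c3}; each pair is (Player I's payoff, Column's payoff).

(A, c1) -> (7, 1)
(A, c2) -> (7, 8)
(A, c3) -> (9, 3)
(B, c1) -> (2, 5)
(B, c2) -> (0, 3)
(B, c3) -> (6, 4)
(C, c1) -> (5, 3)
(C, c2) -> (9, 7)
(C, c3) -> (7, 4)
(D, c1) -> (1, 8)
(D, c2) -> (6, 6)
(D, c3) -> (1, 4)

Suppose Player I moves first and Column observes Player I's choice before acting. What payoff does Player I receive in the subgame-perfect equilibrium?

Backward induction with Player I moving first.
- A: BR = c2, leader payoff 7.
- B: BR = c1, leader payoff 2.
- C: BR = c2, leader payoff 9.
- D: BR = c1, leader payoff 1.
Player I's induced payoffs are 7, 2, 9, 1, so Player I commits to C. Subgame-perfect outcome: (C, c2) with payoffs (9, 7).

9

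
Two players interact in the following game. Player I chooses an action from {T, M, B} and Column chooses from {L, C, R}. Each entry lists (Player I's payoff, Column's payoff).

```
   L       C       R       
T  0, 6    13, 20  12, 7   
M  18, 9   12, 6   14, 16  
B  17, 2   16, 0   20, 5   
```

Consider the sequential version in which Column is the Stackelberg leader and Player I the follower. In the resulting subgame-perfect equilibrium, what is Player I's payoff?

Backward induction with Column moving first.
- L: Player I compares 0, 18, 17 and picks M; Column would get 9.
- C: Player I compares 13, 12, 16 and picks B; Column would get 0.
- R: Player I compares 12, 14, 20 and picks B; Column would get 5.
Among 9, 0, 5, the best is 9 at L. Subgame-perfect outcome: (M, L) with payoffs (18, 9).

18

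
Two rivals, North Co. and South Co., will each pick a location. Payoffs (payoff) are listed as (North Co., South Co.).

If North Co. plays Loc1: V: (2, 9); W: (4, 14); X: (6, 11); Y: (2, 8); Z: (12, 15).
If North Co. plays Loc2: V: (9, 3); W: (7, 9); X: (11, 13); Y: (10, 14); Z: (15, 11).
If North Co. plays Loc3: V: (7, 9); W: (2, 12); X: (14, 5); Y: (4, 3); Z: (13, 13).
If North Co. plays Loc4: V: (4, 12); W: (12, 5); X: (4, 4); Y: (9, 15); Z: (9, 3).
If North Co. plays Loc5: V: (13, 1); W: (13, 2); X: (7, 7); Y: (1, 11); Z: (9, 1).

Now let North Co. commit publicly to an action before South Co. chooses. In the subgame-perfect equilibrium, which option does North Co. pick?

South Co. best-responds to each possible North Co. move:
- Loc1 → South Co. plays Z (best of 9, 14, 11, 8, 15); North Co. gets 12.
- Loc2 → South Co. plays Y (best of 3, 9, 13, 14, 11); North Co. gets 10.
- Loc3 → South Co. plays Z (best of 9, 12, 5, 3, 13); North Co. gets 13.
- Loc4 → South Co. plays Y (best of 12, 5, 4, 15, 3); North Co. gets 9.
- Loc5 → South Co. plays Y (best of 1, 2, 7, 11, 1); North Co. gets 1.
North Co.'s induced payoffs are 12, 10, 13, 9, 1, so North Co. commits to Loc3. Subgame-perfect outcome: (Loc3, Z) with payoffs (13, 13).

Loc3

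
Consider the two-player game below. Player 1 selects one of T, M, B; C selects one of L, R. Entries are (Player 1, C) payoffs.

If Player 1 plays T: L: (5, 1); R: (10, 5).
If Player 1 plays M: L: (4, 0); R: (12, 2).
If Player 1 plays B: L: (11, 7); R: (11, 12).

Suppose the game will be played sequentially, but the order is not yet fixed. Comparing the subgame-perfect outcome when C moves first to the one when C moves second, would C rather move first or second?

If Player 1 leads: C's best replies are T→R, M→R, B→R; Player 1's induced payoffs 10, 12, 11; outcome (M, R), payoffs (12, 2).
If C leads: Player 1's best replies are L→B, R→M; C's induced payoffs 7, 2; outcome (B, L), payoffs (11, 7).
C gets 7 moving first and 2 moving second, so C prefers to move first.

first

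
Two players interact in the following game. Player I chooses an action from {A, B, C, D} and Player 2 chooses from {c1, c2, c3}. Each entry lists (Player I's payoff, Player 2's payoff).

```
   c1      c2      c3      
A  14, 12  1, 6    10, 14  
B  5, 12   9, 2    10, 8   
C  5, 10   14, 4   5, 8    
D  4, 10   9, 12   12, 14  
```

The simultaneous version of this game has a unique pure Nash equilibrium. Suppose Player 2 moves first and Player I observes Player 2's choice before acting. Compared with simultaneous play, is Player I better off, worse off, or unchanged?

Work backward from Player I's decision.
- c1: BR = A, leader payoff 12.
- c2: BR = C, leader payoff 4.
- c3: BR = D, leader payoff 14.
Maximizing over 12, 4, 14, Player 2 chooses c3. Subgame-perfect outcome: (D, c3) with payoffs (12, 14).
Now find the simultaneous Nash equilibrium.
Player I's best replies: c1→A; c2→C; c3→D.
Player 2's best replies: A→c3; B→c1; C→c1; D→c3.
Only (D, c3) has each player best-responding; Nash payoffs (12, 14).
Player I earns 12 sequentially versus 12 at the Nash outcome: unchanged.

unchanged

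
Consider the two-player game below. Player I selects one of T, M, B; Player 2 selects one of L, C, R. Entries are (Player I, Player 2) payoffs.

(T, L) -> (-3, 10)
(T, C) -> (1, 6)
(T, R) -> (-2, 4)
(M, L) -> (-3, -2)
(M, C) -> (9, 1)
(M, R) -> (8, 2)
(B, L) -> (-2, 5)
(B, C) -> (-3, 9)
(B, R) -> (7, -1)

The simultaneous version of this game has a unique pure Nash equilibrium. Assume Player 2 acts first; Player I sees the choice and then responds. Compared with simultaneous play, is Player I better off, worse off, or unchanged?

worse off

Solve by backward induction (Player 2 leads).
- L: Player I compares -3, -3, -2 and picks B; Player 2 would get 5.
- C: Player I compares 1, 9, -3 and picks M; Player 2 would get 1.
- R: Player I compares -2, 8, 7 and picks M; Player 2 would get 2.
Maximizing over 5, 1, 2, Player 2 chooses L. Subgame-perfect outcome: (B, L) with payoffs (-2, 5).
Now find the simultaneous Nash equilibrium.
Player I's best replies: L→B; C→M; R→M.
Player 2's best replies: T→L; M→R; B→C.
Only (M, R) has each player best-responding; Nash payoffs (8, 2).
Player I earns -2 sequentially versus 8 at the Nash outcome: worse off.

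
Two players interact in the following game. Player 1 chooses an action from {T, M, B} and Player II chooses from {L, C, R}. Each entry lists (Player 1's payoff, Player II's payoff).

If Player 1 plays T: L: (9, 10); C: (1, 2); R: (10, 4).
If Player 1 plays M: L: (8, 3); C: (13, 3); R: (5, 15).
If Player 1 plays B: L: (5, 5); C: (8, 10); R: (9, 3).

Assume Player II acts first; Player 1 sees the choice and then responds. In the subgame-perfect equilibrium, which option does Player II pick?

L

Solve by backward induction (Player II leads).
- L → Player 1 plays T (best of 9, 8, 5); Player II gets 10.
- C → Player 1 plays M (best of 1, 13, 8); Player II gets 3.
- R → Player 1 plays T (best of 10, 5, 9); Player II gets 4.
Player II's induced payoffs are 10, 3, 4, so Player II commits to L. Subgame-perfect outcome: (T, L) with payoffs (9, 10).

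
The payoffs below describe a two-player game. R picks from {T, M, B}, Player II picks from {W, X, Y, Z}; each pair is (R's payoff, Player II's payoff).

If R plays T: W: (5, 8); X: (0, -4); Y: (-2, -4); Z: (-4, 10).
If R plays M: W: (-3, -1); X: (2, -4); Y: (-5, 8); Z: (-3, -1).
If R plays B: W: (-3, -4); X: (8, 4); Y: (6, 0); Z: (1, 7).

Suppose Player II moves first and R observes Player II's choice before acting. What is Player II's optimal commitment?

R best-responds to each possible Player II move:
- W → R plays T (best of 5, -3, -3); Player II gets 8.
- X → R plays B (best of 0, 2, 8); Player II gets 4.
- Y → R plays B (best of -2, -5, 6); Player II gets 0.
- Z → R plays B (best of -4, -3, 1); Player II gets 7.
Among 8, 4, 0, 7, the best is 8 at W. Subgame-perfect outcome: (T, W) with payoffs (5, 8).

W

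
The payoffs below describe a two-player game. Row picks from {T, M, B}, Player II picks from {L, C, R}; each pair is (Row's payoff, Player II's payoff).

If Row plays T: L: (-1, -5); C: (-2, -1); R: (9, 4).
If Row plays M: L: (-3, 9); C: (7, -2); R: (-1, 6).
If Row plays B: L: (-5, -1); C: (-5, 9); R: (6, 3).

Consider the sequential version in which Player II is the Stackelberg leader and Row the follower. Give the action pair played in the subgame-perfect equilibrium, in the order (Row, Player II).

(T, R)

Work backward from Row's decision.
- L: BR = T, leader payoff -5.
- C: BR = M, leader payoff -2.
- R: BR = T, leader payoff 4.
Maximizing over -5, -2, 4, Player II chooses R. Subgame-perfect outcome: (T, R) with payoffs (9, 4).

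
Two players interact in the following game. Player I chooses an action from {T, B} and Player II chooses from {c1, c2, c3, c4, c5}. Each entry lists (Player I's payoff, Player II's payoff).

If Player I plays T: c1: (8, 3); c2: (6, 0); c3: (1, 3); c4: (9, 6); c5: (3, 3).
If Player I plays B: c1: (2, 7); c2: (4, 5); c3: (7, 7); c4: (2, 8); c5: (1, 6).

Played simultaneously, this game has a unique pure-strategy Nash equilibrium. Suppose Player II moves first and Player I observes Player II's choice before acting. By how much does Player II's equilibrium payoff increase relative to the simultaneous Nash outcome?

Solve by backward induction (Player II leads).
- c1: BR = T, leader payoff 3.
- c2: BR = T, leader payoff 0.
- c3: BR = B, leader payoff 7.
- c4: BR = T, leader payoff 6.
- c5: BR = T, leader payoff 3.
Among 3, 0, 7, 6, 3, the best is 7 at c3. Subgame-perfect outcome: (B, c3) with payoffs (7, 7).
Now find the simultaneous Nash equilibrium.
Player I's best replies: c1→T; c2→T; c3→B; c4→T; c5→T.
Player II's best replies: T→c4; B→c4.
Only (T, c4) has each player best-responding; Nash payoffs (9, 6).
Player II's commitment gain: 7 − 6 = 1.

1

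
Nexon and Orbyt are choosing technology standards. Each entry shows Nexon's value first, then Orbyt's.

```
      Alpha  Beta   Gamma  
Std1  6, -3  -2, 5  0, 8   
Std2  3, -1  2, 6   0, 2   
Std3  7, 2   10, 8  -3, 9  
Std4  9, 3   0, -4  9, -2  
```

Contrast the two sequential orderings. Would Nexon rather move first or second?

second

If Nexon leads: Orbyt's best replies are Std1→Gamma, Std2→Beta, Std3→Gamma, Std4→Alpha; Nexon's induced payoffs 0, 2, -3, 9; outcome (Std4, Alpha), payoffs (9, 3).
If Orbyt leads: Nexon's best replies are Alpha→Std4, Beta→Std3, Gamma→Std4; Orbyt's induced payoffs 3, 8, -2; outcome (Std3, Beta), payoffs (10, 8).
Nexon gets 9 moving first and 10 moving second, so Nexon prefers to move second.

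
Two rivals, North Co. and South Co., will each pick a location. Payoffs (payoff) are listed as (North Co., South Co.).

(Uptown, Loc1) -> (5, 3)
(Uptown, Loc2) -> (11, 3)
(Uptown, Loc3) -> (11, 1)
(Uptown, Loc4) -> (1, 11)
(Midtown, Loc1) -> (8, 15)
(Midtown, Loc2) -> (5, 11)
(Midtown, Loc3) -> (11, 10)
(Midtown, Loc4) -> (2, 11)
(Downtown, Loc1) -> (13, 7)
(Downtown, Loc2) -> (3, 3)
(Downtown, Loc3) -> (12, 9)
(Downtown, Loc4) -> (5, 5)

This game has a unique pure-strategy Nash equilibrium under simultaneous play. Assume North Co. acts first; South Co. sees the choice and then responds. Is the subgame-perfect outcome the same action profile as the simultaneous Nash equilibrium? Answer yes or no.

Solve by backward induction (North Co. leads).
- Uptown: BR = Loc4, leader payoff 1.
- Midtown: BR = Loc1, leader payoff 8.
- Downtown: BR = Loc3, leader payoff 12.
Among 1, 8, 12, the best is 12 at Downtown. Subgame-perfect outcome: (Downtown, Loc3) with payoffs (12, 9).
For the simultaneous game, intersect best replies.
North Co.'s best replies: Loc1→Downtown; Loc2→Uptown; Loc3→Downtown; Loc4→Downtown.
South Co.'s best replies: Uptown→Loc4; Midtown→Loc1; Downtown→Loc3.
Only (Downtown, Loc3) has each player best-responding; Nash payoffs (12, 9).
Sequential outcome (Downtown, Loc3) coincides with the Nash profile (Downtown, Loc3).

yes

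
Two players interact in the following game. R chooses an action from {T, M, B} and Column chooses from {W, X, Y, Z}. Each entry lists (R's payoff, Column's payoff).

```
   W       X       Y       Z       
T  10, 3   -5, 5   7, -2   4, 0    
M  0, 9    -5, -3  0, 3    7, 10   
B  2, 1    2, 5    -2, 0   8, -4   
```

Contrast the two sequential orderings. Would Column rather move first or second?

If R leads: Column's best replies are T→X, M→Z, B→X; R's induced payoffs -5, 7, 2; outcome (M, Z), payoffs (7, 10).
If Column leads: R's best replies are W→T, X→B, Y→T, Z→B; Column's induced payoffs 3, 5, -2, -4; outcome (B, X), payoffs (2, 5).
Column gets 5 moving first and 10 moving second, so Column prefers to move second.

second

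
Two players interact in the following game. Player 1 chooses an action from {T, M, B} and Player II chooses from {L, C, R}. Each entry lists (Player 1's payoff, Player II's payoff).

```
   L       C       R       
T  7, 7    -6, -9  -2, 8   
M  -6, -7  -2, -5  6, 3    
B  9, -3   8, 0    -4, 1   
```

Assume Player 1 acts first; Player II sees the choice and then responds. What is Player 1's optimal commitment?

Backward induction with Player 1 moving first.
- T → Player II plays R (best of 7, -9, 8); Player 1 gets -2.
- M → Player II plays R (best of -7, -5, 3); Player 1 gets 6.
- B → Player II plays R (best of -3, 0, 1); Player 1 gets -4.
Player 1's induced payoffs are -2, 6, -4, so Player 1 commits to M. Subgame-perfect outcome: (M, R) with payoffs (6, 3).

M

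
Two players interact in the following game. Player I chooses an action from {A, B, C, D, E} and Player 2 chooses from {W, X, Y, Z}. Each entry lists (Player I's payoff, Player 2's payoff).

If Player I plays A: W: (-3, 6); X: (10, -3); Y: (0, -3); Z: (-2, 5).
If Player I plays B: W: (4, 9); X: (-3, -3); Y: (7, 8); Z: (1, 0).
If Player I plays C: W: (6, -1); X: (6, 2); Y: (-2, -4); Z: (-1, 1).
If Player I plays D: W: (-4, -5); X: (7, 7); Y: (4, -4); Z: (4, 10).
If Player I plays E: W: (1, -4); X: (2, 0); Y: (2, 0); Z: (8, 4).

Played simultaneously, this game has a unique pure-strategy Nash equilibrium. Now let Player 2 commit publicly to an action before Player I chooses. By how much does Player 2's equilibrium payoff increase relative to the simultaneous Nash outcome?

4

Player I best-responds to each possible Player 2 move:
- W: BR = C, leader payoff -1.
- X: BR = A, leader payoff -3.
- Y: BR = B, leader payoff 8.
- Z: BR = E, leader payoff 4.
Among -1, -3, 8, 4, the best is 8 at Y. Subgame-perfect outcome: (B, Y) with payoffs (7, 8).
For the simultaneous game, intersect best replies.
Player I's best replies: W→C; X→A; Y→B; Z→E.
Player 2's best replies: A→W; B→W; C→X; D→Z; E→Z.
The unique mutual best reply is (E, Z), giving (8, 4).
Player 2's commitment gain: 8 − 4 = 4.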